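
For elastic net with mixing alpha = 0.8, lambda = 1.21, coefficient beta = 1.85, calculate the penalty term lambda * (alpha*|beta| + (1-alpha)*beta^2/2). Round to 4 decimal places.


L1 component = 0.8 * |1.85| = 1.4800.
L2 component = 0.2 * 1.85^2 / 2 = 0.3423.
Penalty = 1.21 * (1.4800 + 0.3423) = 1.21 * 1.8223 = 2.2049.

2.2049


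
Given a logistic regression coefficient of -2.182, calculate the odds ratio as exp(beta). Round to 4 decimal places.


The odds ratio is computed as:
OR = e^(-2.182) = 0.1128.

0.1128


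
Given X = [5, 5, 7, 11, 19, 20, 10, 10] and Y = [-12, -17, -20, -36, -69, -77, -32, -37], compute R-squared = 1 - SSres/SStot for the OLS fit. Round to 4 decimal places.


Fit the OLS line: b0 = 6.9260, b1 = -4.0852.
SSres = 42.2970.
SStot = 3962.0000.
R^2 = 1 - 42.2970/3962.0000 = 0.9893.

0.9893


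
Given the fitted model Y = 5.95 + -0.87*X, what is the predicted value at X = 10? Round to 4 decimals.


Plug X = 10 into Y = 5.95 + -0.87*X:
Y = 5.95 + -8.7000 = -2.7500.

-2.7500


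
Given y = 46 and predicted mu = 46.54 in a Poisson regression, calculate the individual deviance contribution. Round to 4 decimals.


Compute y*ln(y/mu) = 46*ln(46/46.54) = 46*-0.011671 = -0.536866.
y - mu = -0.54.
D = 2*(-0.536866 - (-0.54)) = 0.006268, which rounds to 0.0063.

0.0063


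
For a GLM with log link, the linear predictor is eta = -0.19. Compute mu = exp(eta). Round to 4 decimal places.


The inverse log link gives:
mu = exp(-0.19) = 0.8270.

0.8270


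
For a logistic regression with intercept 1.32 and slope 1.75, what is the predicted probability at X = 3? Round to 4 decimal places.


Compute z = 1.32 + (1.75)(3) = 6.5700.
exp(-z) = 0.0014.
P = 1/(1 + 0.0014) = 0.9986.

0.9986


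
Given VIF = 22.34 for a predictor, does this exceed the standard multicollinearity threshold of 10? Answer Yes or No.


The threshold is 10.
VIF = 22.34 is >= 10.
Multicollinearity indication: Yes.

Yes


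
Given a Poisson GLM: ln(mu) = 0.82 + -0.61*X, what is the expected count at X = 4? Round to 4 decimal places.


Linear predictor: eta = 0.82 + (-0.61)(4) = -1.6200.
Expected count: mu = exp(-1.6200) = 0.1979.

0.1979


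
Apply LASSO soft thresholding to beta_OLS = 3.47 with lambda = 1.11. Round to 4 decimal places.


|beta_OLS| = 3.47.
lambda = 1.11.
Since |beta| > lambda, coefficient = sign(beta)*(|beta| - lambda) = 2.3600.
Result = 2.3600.

2.3600


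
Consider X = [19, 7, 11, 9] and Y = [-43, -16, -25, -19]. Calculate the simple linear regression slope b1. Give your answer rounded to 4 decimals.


First compute the means: xbar = 11.5000, ybar = -25.7500.
Then S_xx = sum((xi - xbar)^2) = 83.0000.
S_xy = sum((xi - xbar)(yi - ybar)) = -190.5000.
b1 = S_xy / S_xx = -190.5000 / 83.0000 = -2.2952.

-2.2952


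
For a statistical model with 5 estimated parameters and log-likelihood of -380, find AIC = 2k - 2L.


AIC = 2k - 2*loglik = 2(5) - 2(-380).
= 10 + 760 = 770.

770


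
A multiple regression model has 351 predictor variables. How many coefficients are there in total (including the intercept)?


Including the intercept, the model has 351 predictor coefficients + 1 intercept.
Total = 352.

352


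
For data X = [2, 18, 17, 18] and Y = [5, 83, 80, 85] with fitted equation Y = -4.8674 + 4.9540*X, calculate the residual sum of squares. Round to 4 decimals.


Predicted values from Y = -4.8674 + 4.9540*X.
Residuals: [-0.0406, -1.3046, 0.6494, 0.6954].
SSres = 2.6089.

2.6089


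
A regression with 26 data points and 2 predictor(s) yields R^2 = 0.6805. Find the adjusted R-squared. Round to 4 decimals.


Plug in: Adj R^2 = 1 - (1 - 0.6805) * 25/23.
= 1 - 0.3195 * 25/23
= 1 - 7.9875 / 23
= 1 - 0.3473 = 0.6527.

0.6527


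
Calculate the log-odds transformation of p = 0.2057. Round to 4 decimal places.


The odds are p/(1-p) = 0.2057 / 0.7943 = 0.2590.
logit(p) = ln(0.2590) = -1.3510.

-1.3510


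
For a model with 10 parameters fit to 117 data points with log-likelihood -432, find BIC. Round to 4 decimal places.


k * ln(n) = 10 * ln(117) = 10 * 4.762174 = 47.621740.
-2 * loglik = -2 * (-432) = 864.
BIC = 47.621740 + 864 = 911.621740, which rounds to 911.6217.

911.6217


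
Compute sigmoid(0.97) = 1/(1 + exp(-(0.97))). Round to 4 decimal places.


Compute exp(-0.9700) = 0.3791.
Sigmoid = 1 / (1 + 0.3791) = 1 / 1.3791 = 0.7251.

0.7251


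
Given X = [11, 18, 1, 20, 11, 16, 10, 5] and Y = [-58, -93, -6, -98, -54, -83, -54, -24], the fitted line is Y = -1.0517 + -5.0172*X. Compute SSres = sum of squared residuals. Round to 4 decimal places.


Predicted values from Y = -1.0517 + -5.0172*X.
Residuals: [-1.7591, -1.6387, 0.0689, 3.3957, 2.2409, -1.6731, -2.7763, 2.1377].
SSres = 37.4138.

37.4138


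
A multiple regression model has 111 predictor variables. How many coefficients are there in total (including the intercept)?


Each predictor gets one coefficient, plus one intercept.
Total parameters = 111 + 1 = 112.

112


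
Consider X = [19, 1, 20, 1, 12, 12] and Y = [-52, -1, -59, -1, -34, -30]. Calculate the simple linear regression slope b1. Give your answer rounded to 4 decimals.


The sample means are xbar = 10.8333 and ybar = -29.5000.
Compute S_xx = 346.8333 and S_xy = -1020.5000.
Slope b1 = S_xy / S_xx = -1020.5000 / 346.8333 = -2.9423.

-2.9423


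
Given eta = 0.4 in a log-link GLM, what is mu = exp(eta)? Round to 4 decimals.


The inverse log link gives:
mu = exp(0.4) = 1.4918.

1.4918


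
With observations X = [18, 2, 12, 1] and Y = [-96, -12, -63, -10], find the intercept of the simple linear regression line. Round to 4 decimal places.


The slope is b1 = -5.1046.
Sample means are xbar = 8.2500 and ybar = -45.2500.
Intercept: b0 = -45.2500 - (-5.1046)(8.2500) = -3.1370.

-3.1370


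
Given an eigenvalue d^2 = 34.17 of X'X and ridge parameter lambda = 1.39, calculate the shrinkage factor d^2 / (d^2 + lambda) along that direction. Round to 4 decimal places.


Compute the denominator: 34.17 + 1.39 = 35.5600.
Shrinkage factor = 34.17 / 35.5600 = 0.9609.

0.9609


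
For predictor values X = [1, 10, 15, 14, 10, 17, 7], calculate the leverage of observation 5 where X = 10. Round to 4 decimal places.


n = 7, xbar = 10.5714.
SXX = sum((xi - xbar)^2) = 177.7143.
h = 1/7 + (10 - 10.5714)^2 / 177.7143 = 0.1447.

0.1447


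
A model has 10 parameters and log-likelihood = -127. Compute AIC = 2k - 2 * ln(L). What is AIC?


AIC = 2*10 - 2*(-127).
= 20 + 254 = 274.

274


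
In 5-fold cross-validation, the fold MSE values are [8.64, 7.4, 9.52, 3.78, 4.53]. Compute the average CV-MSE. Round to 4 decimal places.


Total MSE across folds = 33.8700.
CV-MSE = 33.8700/5 = 6.7740.

6.7740


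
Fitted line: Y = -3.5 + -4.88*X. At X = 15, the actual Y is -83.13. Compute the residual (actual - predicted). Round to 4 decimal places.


Predicted = -3.5 + -4.88 * 15 = -76.7000.
Residual = -83.13 - -76.7000 = -6.4300.

-6.4300


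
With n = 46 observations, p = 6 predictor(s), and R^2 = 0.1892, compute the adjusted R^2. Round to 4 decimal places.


Plug in: Adj R^2 = 1 - (1 - 0.1892) * 45/39.
= 1 - 0.8108 * 45/39
= 1 - 36.4860 / 39
= 1 - 0.9355 = 0.0645.

0.0645


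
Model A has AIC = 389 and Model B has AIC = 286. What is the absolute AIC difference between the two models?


|AIC_A - AIC_B| = |389 - 286| = 103.
Model B is preferred (lower AIC).

103


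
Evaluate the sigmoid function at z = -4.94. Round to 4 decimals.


First, exp(4.9400) = 139.7702.
Then sigma(z) = 1/(1 + 139.7702) = 0.0071.

0.0071


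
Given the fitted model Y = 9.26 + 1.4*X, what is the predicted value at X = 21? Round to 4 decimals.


Plug X = 21 into Y = 9.26 + 1.4*X:
Y = 9.26 + 29.4000 = 38.6600.

38.6600


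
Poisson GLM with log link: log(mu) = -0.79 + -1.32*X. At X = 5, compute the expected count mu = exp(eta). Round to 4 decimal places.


Linear predictor: eta = -0.79 + (-1.32)(5) = -7.3900.
Expected count: mu = exp(-7.3900) = 0.0006.

0.0006


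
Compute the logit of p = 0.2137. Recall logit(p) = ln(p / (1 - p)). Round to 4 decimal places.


1 - p = 0.7863.
p/(1-p) = 0.2718.
logit = ln(0.2718) = -1.3028.

-1.3028


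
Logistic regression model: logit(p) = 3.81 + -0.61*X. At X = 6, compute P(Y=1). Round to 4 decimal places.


z = 3.81 + -0.61 * 6 = 0.1500.
Sigmoid: P = 1 / (1 + exp(-0.1500)) = 0.5374.

0.5374


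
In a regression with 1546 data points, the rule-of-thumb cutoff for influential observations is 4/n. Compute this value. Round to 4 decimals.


Using the rule of thumb:
Threshold = 4 / 1546 = 0.0026.

0.0026


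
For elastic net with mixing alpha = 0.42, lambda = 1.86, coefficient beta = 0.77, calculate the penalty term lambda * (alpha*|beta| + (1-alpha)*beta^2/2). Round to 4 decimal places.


alpha * |beta| = 0.42 * 0.77 = 0.3234.
(1-alpha) * beta^2/2 = 0.58 * 0.5929/2 = 0.1719.
Total = 1.86 * (0.3234 + 0.1719) = 0.9213.

0.9213


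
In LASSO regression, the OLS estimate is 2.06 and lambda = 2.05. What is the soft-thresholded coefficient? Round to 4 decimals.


Check: |2.06| = 2.06 vs lambda = 2.05.
Since |beta| > lambda, coefficient = sign(beta)*(|beta| - lambda) = 0.0100.
Soft-thresholded coefficient = 0.0100.

0.0100


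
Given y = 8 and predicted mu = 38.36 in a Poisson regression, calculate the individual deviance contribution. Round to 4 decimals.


First: ln(8/38.36) = -1.567574.
Then: 8 * -1.567574 = -12.540592.
y - mu = 8 - 38.36 = -30.36.
D = 2(-12.540592 - -30.36) = 35.638816, which rounds to 35.6388.

35.6388


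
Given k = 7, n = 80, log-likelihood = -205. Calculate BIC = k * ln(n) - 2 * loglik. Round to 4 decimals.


Compute k*ln(n) = 7*ln(80) = 7*4.382027 = 30.674189.
Then -2*loglik = 410.
BIC = 30.674189 + 410 = 440.674189, which rounds to 440.6742.

440.6742


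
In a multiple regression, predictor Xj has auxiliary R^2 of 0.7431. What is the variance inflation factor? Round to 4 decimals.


VIF = 1 / (1 - 0.7431).
= 1 / 0.2569 = 3.8926.

3.8926


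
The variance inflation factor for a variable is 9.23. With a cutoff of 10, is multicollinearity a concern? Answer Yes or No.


The threshold is 10.
VIF = 9.23 is < 10.
Multicollinearity indication: No.

No


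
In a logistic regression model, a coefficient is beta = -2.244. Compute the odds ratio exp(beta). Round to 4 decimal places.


Odds ratio = exp(beta) = exp(-2.244).
= 0.1060.

0.1060


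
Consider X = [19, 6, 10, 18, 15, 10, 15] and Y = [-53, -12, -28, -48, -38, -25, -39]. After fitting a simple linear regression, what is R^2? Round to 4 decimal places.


The fitted line is Y = 4.4842 + -2.9504*X.
SSres = 16.5243, SStot = 1195.4286.
R^2 = 1 - SSres/SStot = 0.9862.

0.9862


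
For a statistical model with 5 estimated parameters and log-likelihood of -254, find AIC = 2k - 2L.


Compute:
2k = 2*5 = 10.
-2*loglik = -2*(-254) = 508.
AIC = 10 + 508 = 518.

518


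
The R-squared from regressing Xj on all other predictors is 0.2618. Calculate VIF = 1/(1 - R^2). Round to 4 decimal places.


Using VIF = 1/(1 - R^2_j):
1 - 0.2618 = 0.7382.
VIF = 1.3546.

1.3546


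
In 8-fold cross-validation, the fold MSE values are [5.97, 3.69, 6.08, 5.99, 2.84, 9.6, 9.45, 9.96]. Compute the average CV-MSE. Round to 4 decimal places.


Add all fold MSEs: 53.5800.
Divide by k = 8: 53.5800/8 = 6.6975.

6.6975


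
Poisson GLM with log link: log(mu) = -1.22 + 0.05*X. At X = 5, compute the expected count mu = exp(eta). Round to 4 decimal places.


Compute eta = -1.22 + 0.05 * 5 = -0.9700.
Apply inverse link: mu = e^-0.9700 = 0.3791.

0.3791


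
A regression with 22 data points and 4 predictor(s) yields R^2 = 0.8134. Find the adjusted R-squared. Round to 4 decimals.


Using the formula:
(1 - 0.8134) = 0.1866.
Multiply by 21/17: 0.1866 * 21 = 3.9186, then 3.9186 / 17 = 0.2305.
Adj R^2 = 1 - 0.2305 = 0.7695.

0.7695


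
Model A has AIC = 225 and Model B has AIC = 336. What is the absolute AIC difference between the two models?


Absolute difference = |225 - 336| = 111.
The model with lower AIC (A) is preferred.

111


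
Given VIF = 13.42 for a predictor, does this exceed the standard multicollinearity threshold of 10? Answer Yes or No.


Compare VIF = 13.42 to the threshold of 10.
13.42 >= 10, so the answer is Yes.

Yes


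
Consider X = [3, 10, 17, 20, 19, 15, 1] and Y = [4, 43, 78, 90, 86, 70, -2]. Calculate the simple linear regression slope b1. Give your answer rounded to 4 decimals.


First compute the means: xbar = 12.1429, ybar = 52.7143.
Then S_xx = sum((xi - xbar)^2) = 352.8571.
S_xy = sum((xi - xbar)(yi - ybar)) = 1769.2857.
b1 = S_xy / S_xx = 1769.2857 / 352.8571 = 5.0142.

5.0142


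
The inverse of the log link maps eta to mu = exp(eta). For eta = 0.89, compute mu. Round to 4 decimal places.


mu = exp(eta) = exp(0.89).
= 2.4351.

2.4351


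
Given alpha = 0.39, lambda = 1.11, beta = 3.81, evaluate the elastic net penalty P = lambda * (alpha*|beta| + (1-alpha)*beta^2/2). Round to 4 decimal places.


Compute:
L1 = 0.39 * 3.81 = 1.4859.
L2 = 0.61 * 3.81^2 / 2 = 4.4274.
Penalty = 1.11 * (1.4859 + 4.4274) = 6.5638.

6.5638


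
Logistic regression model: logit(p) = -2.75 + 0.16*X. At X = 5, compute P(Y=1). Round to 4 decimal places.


z = -2.75 + 0.16 * 5 = -1.9500.
Sigmoid: P = 1 / (1 + exp(1.9500)) = 0.1246.

0.1246


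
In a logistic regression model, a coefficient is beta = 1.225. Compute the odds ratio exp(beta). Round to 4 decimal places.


Odds ratio = exp(beta) = exp(1.225).
= 3.4042.

3.4042


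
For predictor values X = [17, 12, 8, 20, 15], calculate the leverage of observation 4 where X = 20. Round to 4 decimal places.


Mean of X: xbar = 14.4000.
SXX = 85.2000.
For X = 20: h = 1/5 + (20 - 14.4000)^2/85.2000 = 0.5681.

0.5681


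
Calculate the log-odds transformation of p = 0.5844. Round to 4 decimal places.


1 - p = 0.4156.
p/(1-p) = 1.4062.
logit = ln(1.4062) = 0.3409.

0.3409


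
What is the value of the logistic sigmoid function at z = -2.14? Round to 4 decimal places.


First, exp(2.1400) = 8.4994.
Then sigma(z) = 1/(1 + 8.4994) = 0.1053.

0.1053


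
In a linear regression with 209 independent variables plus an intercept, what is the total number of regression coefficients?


Including the intercept, the model has 209 predictor coefficients + 1 intercept.
Total = 210.

210


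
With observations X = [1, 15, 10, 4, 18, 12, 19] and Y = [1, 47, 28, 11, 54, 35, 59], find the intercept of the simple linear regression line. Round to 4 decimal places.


The slope is b1 = 3.1881.
Sample means are xbar = 11.2857 and ybar = 33.5714.
Intercept: b0 = 33.5714 - (3.1881)(11.2857) = -2.4090.

-2.4090


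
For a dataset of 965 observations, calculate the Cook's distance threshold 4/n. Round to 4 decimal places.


The threshold is 4/n.
4/965 = 0.0041.

0.0041


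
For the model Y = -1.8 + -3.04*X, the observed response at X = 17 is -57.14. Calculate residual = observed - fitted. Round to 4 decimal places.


Fitted value at X = 17 is yhat = -1.8 + -3.04*17 = -53.4800.
Residual = -57.14 - -53.4800 = -3.6600.

-3.6600


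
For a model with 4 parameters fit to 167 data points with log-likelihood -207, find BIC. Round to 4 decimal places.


ln(167) = 5.117994.
k * ln(n) = 4 * 5.117994 = 20.471976.
-2L = 414.
BIC = 20.471976 + 414 = 434.471976, which rounds to 434.4720.

434.4720


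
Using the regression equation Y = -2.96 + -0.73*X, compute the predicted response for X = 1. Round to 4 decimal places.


Substitute X = 1 into the equation:
Y = -2.96 + -0.73 * 1 = -2.96 + -0.7300 = -3.6900.

-3.6900


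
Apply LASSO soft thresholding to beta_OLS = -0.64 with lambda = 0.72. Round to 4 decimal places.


|beta_OLS| = 0.64.
lambda = 0.72.
Since |beta| <= lambda, the coefficient is set to 0.
Result = 0.0000.

0.0000


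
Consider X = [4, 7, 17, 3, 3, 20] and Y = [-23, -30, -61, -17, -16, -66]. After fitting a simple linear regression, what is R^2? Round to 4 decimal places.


Fit the OLS line: b0 = -9.0350, b1 = -2.9406.
SSres = 16.4895.
SStot = 2489.5000.
R^2 = 1 - 16.4895/2489.5000 = 0.9934.

0.9934


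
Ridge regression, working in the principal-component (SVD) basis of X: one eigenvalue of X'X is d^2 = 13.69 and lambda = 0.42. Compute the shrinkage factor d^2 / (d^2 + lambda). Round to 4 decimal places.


Compute the denominator: 13.69 + 0.42 = 14.1100.
Shrinkage factor = 13.69 / 14.1100 = 0.9702.

0.9702


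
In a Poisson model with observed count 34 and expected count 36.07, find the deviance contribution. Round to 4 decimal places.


y/mu = 34/36.07 = 0.942612 (approx.), and ln(34/36.07) = -0.059101.
y * ln(y/mu) = 34 * -0.059101 = -2.009434.
y - mu = -2.07.
D = 2 * (-2.009434 - -2.07) = 0.121132, which rounds to 0.1211.

0.1211


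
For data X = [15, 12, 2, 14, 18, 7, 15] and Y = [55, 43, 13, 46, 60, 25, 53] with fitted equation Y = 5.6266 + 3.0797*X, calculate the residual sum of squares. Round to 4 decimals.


For each point, residual = actual - predicted.
Residuals: [3.1779, 0.4170, 1.2140, -2.7424, -1.0612, -2.1845, 1.1779].
Sum of squared residuals = 26.5531.

26.5531


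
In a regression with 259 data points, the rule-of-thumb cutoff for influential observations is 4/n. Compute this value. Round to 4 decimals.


Using the rule of thumb:
Threshold = 4 / 259 = 0.0154.

0.0154


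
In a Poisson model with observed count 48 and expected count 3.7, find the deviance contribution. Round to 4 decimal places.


y/mu = 48/3.7 = 12.972973 (approx.), and ln(48/3.7) = 2.562868.
y * ln(y/mu) = 48 * 2.562868 = 123.017664.
y - mu = 44.3.
D = 2 * (123.017664 - 44.3) = 157.435328, which rounds to 157.4353.

157.4353


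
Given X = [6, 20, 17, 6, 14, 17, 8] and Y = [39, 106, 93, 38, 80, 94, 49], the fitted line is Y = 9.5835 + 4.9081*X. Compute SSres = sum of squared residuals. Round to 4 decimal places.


Predicted values from Y = 9.5835 + 4.9081*X.
Residuals: [-0.0321, -1.7455, -0.0212, -1.0321, 1.7031, 0.9788, 0.1517].
SSres = 7.9951.

7.9951


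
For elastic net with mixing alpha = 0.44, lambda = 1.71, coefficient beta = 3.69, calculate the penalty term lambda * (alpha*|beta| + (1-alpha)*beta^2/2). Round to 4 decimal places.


alpha * |beta| = 0.44 * 3.69 = 1.6236.
(1-alpha) * beta^2/2 = 0.56 * 13.6161/2 = 3.8125.
Total = 1.71 * (1.6236 + 3.8125) = 9.2957.

9.2957


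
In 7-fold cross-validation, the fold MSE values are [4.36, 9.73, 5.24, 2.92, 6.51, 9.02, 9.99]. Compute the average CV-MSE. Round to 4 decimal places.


Total MSE across folds = 47.7700.
CV-MSE = 47.7700/7 = 6.8243.

6.8243


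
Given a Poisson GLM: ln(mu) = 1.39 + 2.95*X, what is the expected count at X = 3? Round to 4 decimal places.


eta = 1.39 + 2.95 * 3 = 10.2400.
mu = exp(10.2400) = 28001.1259.

28001.1259


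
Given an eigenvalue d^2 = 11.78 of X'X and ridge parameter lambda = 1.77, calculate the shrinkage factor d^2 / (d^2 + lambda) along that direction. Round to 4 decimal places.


Denominator = d^2 + lambda = 11.78 + 1.77 = 13.5500.
Shrinkage = 11.78 / 13.5500 = 0.8694.

0.8694


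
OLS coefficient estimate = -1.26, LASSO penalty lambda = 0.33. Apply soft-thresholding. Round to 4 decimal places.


Absolute value: |-1.26| = 1.26.
Compare to lambda = 0.33.
Since |beta| > lambda, coefficient = sign(beta)*(|beta| - lambda) = -0.9300.

-0.9300


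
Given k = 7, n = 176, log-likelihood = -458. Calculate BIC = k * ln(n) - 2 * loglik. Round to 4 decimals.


k * ln(n) = 7 * ln(176) = 7 * 5.170484 = 36.193388.
-2 * loglik = -2 * (-458) = 916.
BIC = 36.193388 + 916 = 952.193388, which rounds to 952.1934.

952.1934


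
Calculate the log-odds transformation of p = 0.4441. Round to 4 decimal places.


The odds are p/(1-p) = 0.4441 / 0.5559 = 0.7989.
logit(p) = ln(0.7989) = -0.2245.

-0.2245


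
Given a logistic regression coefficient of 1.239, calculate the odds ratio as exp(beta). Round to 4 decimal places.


Odds ratio = exp(beta) = exp(1.239).
= 3.4522.

3.4522


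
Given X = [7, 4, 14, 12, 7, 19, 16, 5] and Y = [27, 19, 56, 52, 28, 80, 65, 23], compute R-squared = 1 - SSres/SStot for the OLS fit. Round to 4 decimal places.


Fit the OLS line: b0 = 1.1121, b1 = 4.0607.
SSres = 26.7103.
SStot = 3555.5000.
R^2 = 1 - 26.7103/3555.5000 = 0.9925.

0.9925


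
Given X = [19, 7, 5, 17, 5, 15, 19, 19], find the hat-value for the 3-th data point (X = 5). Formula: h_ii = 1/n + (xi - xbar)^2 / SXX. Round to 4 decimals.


Compute xbar = 13.2500 with n = 8 observations.
SXX = 291.5000.
Leverage = 1/8 + (5 - 13.2500)^2/291.5000 = 0.3585.

0.3585


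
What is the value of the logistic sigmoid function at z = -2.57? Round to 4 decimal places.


exp(2.5700) = 13.0658.
1 + exp(-z) = 14.0658.
sigmoid = 1/14.0658 = 0.0711.

0.0711


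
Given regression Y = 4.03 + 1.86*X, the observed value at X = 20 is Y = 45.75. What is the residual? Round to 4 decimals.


Fitted value at X = 20 is yhat = 4.03 + 1.86*20 = 41.2300.
Residual = 45.75 - 41.2300 = 4.5200.

4.5200


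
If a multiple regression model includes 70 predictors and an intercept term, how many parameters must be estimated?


Total coefficients = number of predictors + 1 (for the intercept).
= 70 + 1 = 71.

71


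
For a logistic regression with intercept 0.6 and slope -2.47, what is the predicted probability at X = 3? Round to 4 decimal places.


Linear predictor: z = 0.6 + -2.47 * 3 = -6.8100.
P = 1/(1 + exp(6.8100)) = 1/(1 + 906.8708) = 0.0011.

0.0011


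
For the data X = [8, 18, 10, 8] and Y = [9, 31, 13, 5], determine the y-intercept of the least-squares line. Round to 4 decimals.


Compute b1 = 2.3824 from the OLS formula.
With xbar = 11.0000 and ybar = 14.5000, the intercept is:
b0 = 14.5000 - 2.3824 * 11.0000 = -11.7059.

-11.7059


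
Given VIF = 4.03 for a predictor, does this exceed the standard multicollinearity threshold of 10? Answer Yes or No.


Check: VIF = 4.03 vs threshold = 10.
Since 4.03 < 10, the answer is No.

No


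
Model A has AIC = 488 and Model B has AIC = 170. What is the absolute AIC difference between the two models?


Absolute difference = |488 - 170| = 318.
The model with lower AIC (B) is preferred.

318


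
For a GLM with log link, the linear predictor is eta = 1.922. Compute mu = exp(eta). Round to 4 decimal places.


The inverse log link gives:
mu = exp(1.922) = 6.8346.

6.8346


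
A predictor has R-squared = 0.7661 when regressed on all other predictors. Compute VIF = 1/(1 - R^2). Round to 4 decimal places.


Denominator: 1 - 0.7661 = 0.2339.
VIF = 1 / 0.2339 = 4.2753.

4.2753


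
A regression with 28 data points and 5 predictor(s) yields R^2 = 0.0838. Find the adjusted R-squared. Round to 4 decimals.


Using the formula:
(1 - 0.0838) = 0.9162.
Multiply by 27/22: 0.9162 * 27 = 24.7374, then 24.7374 / 22 = 1.1244.
Adj R^2 = 1 - 1.1244 = -0.1244.

-0.1244


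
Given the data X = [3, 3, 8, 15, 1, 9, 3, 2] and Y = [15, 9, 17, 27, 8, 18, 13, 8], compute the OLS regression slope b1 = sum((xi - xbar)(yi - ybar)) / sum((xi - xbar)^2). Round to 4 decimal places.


The sample means are xbar = 5.5000 and ybar = 14.3750.
Compute S_xx = 160.0000 and S_xy = 205.5000.
Slope b1 = S_xy / S_xx = 205.5000 / 160.0000 = 1.2844.

1.2844


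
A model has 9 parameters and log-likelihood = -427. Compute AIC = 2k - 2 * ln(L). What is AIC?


AIC = 2k - 2*loglik = 2(9) - 2(-427).
= 18 + 854 = 872.

872


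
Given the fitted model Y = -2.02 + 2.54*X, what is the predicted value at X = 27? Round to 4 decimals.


Predicted value:
Y = -2.02 + (2.54)(27) = -2.02 + 68.5800 = 66.5600.

66.5600


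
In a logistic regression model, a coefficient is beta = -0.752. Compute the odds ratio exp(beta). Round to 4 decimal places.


The odds ratio is computed as:
OR = e^(-0.752) = 0.4714.

0.4714


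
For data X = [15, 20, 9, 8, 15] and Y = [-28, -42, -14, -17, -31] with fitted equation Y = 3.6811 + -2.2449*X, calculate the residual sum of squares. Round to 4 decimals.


Compute predicted values, then residuals = yi - yhat_i.
Residuals: [1.9924, -0.7831, 2.5230, -2.7219, -1.0076].
SSres = sum(residual^2) = 19.3724.

19.3724


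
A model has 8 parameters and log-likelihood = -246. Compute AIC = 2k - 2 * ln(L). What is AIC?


AIC = 2k - 2*loglik = 2(8) - 2(-246).
= 16 + 492 = 508.

508


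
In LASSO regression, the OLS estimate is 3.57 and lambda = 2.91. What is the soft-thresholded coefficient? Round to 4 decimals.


|beta_OLS| = 3.57.
lambda = 2.91.
Since |beta| > lambda, coefficient = sign(beta)*(|beta| - lambda) = 0.6600.
Result = 0.6600.

0.6600


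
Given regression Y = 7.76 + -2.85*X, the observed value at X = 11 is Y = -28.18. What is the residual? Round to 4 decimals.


Fitted value at X = 11 is yhat = 7.76 + -2.85*11 = -23.5900.
Residual = -28.18 - -23.5900 = -4.5900.

-4.5900


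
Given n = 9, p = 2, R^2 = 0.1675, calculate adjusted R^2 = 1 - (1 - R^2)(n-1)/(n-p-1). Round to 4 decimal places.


Using the formula:
(1 - 0.1675) = 0.8325.
Multiply by 8/6: 0.8325 * 8 = 6.6600, then 6.6600 / 6 = 1.1100.
Adj R^2 = 1 - 1.1100 = -0.1100.

-0.1100


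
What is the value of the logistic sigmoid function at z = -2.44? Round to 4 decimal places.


Compute exp(2.4400) = 11.4730.
Sigmoid = 1 / (1 + 11.4730) = 1 / 12.4730 = 0.0802.

0.0802


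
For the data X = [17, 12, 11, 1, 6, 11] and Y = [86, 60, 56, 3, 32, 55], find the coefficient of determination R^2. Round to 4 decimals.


After computing the OLS fit (b0=-0.8590, b1=5.1233):
SSres = 7.0308, SStot = 3979.3333.
R^2 = 1 - 7.0308/3979.3333 = 0.9982.

0.9982


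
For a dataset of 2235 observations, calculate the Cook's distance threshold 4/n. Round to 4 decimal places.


Using the rule of thumb:
Threshold = 4 / 2235 = 0.0018.

0.0018


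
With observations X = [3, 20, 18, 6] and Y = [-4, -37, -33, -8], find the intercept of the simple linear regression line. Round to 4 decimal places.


Compute b1 = -1.9862 from the OLS formula.
With xbar = 11.7500 and ybar = -20.5000, the intercept is:
b0 = -20.5000 - -1.9862 * 11.7500 = 2.8374.

2.8374


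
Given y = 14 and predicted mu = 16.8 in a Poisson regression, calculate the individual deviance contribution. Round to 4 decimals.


y/mu = 14/16.8 = 0.833333 (approx.), and ln(14/16.8) = -0.182322.
y * ln(y/mu) = 14 * -0.182322 = -2.552508.
y - mu = -2.8.
D = 2 * (-2.552508 - -2.8) = 0.494984, which rounds to 0.4950.

0.4950


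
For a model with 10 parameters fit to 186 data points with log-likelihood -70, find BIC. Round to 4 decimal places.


Compute k*ln(n) = 10*ln(186) = 10*5.225747 = 52.257470.
Then -2*loglik = 140.
BIC = 52.257470 + 140 = 192.257470, which rounds to 192.2575.

192.2575


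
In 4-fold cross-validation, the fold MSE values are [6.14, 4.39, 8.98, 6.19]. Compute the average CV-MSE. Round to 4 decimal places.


Add all fold MSEs: 25.7000.
Divide by k = 4: 25.7000/4 = 6.4250.

6.4250


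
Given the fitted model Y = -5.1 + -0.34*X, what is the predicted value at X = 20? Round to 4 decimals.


Substitute X = 20 into the equation:
Y = -5.1 + -0.34 * 20 = -5.1 + -6.8000 = -11.9000.

-11.9000


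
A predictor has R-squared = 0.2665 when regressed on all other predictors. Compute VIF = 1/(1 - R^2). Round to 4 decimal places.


VIF = 1 / (1 - 0.2665).
= 1 / 0.7335 = 1.3633.

1.3633


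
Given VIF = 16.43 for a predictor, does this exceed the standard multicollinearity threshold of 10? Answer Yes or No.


Compare VIF = 16.43 to the threshold of 10.
16.43 >= 10, so the answer is Yes.

Yes


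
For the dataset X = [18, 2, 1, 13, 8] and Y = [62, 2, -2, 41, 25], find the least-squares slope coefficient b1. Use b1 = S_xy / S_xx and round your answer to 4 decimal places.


Calculate xbar = 8.4000, ybar = 25.6000.
S_xx = 209.2000, S_xy = 775.8000.
Using b1 = S_xy / S_xx = 775.8000 / 209.2000, we get b1 = 3.7084.

3.7084


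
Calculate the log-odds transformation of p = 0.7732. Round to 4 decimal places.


The odds are p/(1-p) = 0.7732 / 0.2268 = 3.4092.
logit(p) = ln(3.4092) = 1.2265.

1.2265


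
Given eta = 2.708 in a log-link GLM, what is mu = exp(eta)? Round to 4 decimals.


The inverse log link gives:
mu = exp(2.708) = 14.9992.

14.9992


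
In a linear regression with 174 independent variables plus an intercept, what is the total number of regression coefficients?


Total coefficients = number of predictors + 1 (for the intercept).
= 174 + 1 = 175.

175


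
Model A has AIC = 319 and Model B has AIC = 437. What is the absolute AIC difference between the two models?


Compute |319 - 437| = 118.
Model A has the smaller AIC.

118


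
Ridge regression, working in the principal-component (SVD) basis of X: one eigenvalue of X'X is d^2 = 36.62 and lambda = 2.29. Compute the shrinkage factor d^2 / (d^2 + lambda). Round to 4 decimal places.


Compute the denominator: 36.62 + 2.29 = 38.9100.
Shrinkage factor = 36.62 / 38.9100 = 0.9411.

0.9411


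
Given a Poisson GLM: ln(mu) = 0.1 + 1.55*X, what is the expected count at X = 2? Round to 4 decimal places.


eta = 0.1 + 1.55 * 2 = 3.2000.
mu = exp(3.2000) = 24.5325.

24.5325


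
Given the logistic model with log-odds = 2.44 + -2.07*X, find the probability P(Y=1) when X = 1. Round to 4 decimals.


Compute z = 2.44 + (-2.07)(1) = 0.3700.
exp(-z) = 0.6907.
P = 1/(1 + 0.6907) = 0.5915.

0.5915


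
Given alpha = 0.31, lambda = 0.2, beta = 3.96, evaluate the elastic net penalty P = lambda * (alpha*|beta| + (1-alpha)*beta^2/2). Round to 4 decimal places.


L1 component = 0.31 * |3.96| = 1.2276.
L2 component = 0.69 * 3.96^2 / 2 = 5.4102.
Penalty = 0.2 * (1.2276 + 5.4102) = 0.2 * 6.6378 = 1.3276.

1.3276


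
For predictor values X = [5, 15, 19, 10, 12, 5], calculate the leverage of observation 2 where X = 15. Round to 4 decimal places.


n = 6, xbar = 11.0000.
SXX = sum((xi - xbar)^2) = 154.0000.
h = 1/6 + (15 - 11.0000)^2 / 154.0000 = 0.2706.

0.2706


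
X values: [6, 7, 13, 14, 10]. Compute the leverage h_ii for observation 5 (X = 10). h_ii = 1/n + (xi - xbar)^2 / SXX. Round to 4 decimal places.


Mean of X: xbar = 10.0000.
SXX = 50.0000.
For X = 10: h = 1/5 + (10 - 10.0000)^2/50.0000 = 0.2000.

0.2000


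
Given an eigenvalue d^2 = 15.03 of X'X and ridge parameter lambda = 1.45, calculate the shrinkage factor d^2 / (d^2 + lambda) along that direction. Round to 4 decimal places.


Denominator = d^2 + lambda = 15.03 + 1.45 = 16.4800.
Shrinkage = 15.03 / 16.4800 = 0.9120.

0.9120


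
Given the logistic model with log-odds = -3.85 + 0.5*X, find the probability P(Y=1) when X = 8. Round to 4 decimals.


z = -3.85 + 0.5 * 8 = 0.1500.
Sigmoid: P = 1 / (1 + exp(-0.1500)) = 0.5374.

0.5374


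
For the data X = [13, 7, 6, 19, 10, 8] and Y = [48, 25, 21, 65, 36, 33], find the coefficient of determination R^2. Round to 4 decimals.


The fitted line is Y = 3.1489 + 3.3191*X.
SSres = 21.5319, SStot = 1316.0000.
R^2 = 1 - SSres/SStot = 0.9836.

0.9836


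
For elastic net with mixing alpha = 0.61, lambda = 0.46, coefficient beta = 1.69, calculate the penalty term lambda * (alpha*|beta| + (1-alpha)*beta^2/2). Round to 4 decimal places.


Compute:
L1 = 0.61 * 1.69 = 1.0309.
L2 = 0.39 * 1.69^2 / 2 = 0.5569.
Penalty = 0.46 * (1.0309 + 0.5569) = 0.7304.

0.7304


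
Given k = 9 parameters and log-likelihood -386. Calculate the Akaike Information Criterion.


Compute:
2k = 2*9 = 18.
-2*loglik = -2*(-386) = 772.
AIC = 18 + 772 = 790.

790


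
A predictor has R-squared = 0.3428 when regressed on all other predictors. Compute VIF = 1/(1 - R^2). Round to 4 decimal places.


VIF = 1 / (1 - 0.3428).
= 1 / 0.6572 = 1.5216.

1.5216


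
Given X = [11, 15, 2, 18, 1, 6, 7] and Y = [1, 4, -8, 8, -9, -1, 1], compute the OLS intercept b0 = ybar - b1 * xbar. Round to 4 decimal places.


First find the slope: b1 = 0.9169.
Means: xbar = 8.5714, ybar = -0.5714.
b0 = ybar - b1 * xbar = -0.5714 - 0.9169 * 8.5714 = -8.4302.

-8.4302


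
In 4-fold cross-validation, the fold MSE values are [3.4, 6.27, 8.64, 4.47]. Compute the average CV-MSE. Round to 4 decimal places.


Add all fold MSEs: 22.7800.
Divide by k = 4: 22.7800/4 = 5.6950.

5.6950


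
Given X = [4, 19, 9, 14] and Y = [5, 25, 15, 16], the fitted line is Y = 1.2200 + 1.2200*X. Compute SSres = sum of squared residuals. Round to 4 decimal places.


Compute predicted values, then residuals = yi - yhat_i.
Residuals: [-1.1000, 0.6000, 2.8000, -2.3000].
SSres = sum(residual^2) = 14.7000.

14.7000


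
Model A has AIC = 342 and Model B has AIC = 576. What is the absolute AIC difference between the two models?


|AIC_A - AIC_B| = |342 - 576| = 234.
Model A is preferred (lower AIC).

234


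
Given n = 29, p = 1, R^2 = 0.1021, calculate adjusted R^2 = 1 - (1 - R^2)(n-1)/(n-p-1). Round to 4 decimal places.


Using the formula:
(1 - 0.1021) = 0.8979.
Multiply by 28/27: 0.8979 * 28 = 25.1412, then 25.1412 / 27 = 0.9312.
Adj R^2 = 1 - 0.9312 = 0.0688.

0.0688


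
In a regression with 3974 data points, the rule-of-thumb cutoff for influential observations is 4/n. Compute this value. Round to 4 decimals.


The threshold is 4/n.
4/3974 = 0.0010.

0.0010


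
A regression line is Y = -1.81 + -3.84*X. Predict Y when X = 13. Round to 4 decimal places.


Predicted value:
Y = -1.81 + (-3.84)(13) = -1.81 + -49.9200 = -51.7300.

-51.7300


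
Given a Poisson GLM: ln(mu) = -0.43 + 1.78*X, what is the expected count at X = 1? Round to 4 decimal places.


Linear predictor: eta = -0.43 + (1.78)(1) = 1.3500.
Expected count: mu = exp(1.3500) = 3.8574.

3.8574


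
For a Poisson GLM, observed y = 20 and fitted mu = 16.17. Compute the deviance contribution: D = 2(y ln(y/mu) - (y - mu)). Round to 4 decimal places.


First: ln(20/16.17) = 0.212575.
Then: 20 * 0.212575 = 4.251500.
y - mu = 20 - 16.17 = 3.83.
D = 2(4.251500 - 3.83) = 0.843000, which rounds to 0.8430.

0.8430


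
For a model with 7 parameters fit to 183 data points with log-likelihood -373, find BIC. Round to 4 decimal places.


k * ln(n) = 7 * ln(183) = 7 * 5.209486 = 36.466402.
-2 * loglik = -2 * (-373) = 746.
BIC = 36.466402 + 746 = 782.466402, which rounds to 782.4664.

782.4664


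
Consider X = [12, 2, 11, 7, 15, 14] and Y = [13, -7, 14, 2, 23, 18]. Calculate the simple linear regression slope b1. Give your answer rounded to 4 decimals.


The sample means are xbar = 10.1667 and ybar = 10.5000.
Compute S_xx = 118.8333 and S_xy = 266.5000.
Slope b1 = S_xy / S_xx = 266.5000 / 118.8333 = 2.2426.

2.2426


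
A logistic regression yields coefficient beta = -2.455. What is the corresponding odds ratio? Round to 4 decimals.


exp(-2.455) = 0.0859.
So the odds ratio is 0.0859.

0.0859


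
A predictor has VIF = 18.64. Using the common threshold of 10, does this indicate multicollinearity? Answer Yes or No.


Compare VIF = 18.64 to the threshold of 10.
18.64 >= 10, so the answer is Yes.

Yes


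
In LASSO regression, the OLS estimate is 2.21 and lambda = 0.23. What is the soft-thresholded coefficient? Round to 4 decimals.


Check: |2.21| = 2.21 vs lambda = 0.23.
Since |beta| > lambda, coefficient = sign(beta)*(|beta| - lambda) = 1.9800.
Soft-thresholded coefficient = 1.9800.

1.9800


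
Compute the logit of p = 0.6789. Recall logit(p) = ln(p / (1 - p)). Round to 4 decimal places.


The odds are p/(1-p) = 0.6789 / 0.3211 = 2.1143.
logit(p) = ln(2.1143) = 0.7487.

0.7487


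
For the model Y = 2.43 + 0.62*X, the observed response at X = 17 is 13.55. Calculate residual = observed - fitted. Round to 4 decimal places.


Predicted = 2.43 + 0.62 * 17 = 12.9700.
Residual = 13.55 - 12.9700 = 0.5800.

0.5800


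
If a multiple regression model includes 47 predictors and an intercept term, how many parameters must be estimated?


Each predictor gets one coefficient, plus one intercept.
Total parameters = 47 + 1 = 48.

48


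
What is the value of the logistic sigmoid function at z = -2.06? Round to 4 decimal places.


exp(2.0600) = 7.8460.
1 + exp(-z) = 8.8460.
sigmoid = 1/8.8460 = 0.1130.

0.1130


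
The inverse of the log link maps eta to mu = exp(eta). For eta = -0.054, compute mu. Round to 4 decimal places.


Apply the inverse link:
mu = e^-0.054 = 0.9474.

0.9474


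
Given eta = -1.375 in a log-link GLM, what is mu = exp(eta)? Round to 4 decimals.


Apply the inverse link:
mu = e^-1.375 = 0.2528.

0.2528


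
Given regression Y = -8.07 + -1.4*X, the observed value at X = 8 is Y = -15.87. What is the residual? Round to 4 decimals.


Predicted = -8.07 + -1.4 * 8 = -19.2700.
Residual = -15.87 - -19.2700 = 3.4000.

3.4000


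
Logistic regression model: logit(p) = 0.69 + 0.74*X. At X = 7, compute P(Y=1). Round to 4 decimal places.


Compute z = 0.69 + (0.74)(7) = 5.8700.
exp(-z) = 0.0028.
P = 1/(1 + 0.0028) = 0.9972.

0.9972


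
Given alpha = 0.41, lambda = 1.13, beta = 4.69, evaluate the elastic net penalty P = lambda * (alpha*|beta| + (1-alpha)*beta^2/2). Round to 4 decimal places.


Compute:
L1 = 0.41 * 4.69 = 1.9229.
L2 = 0.59 * 4.69^2 / 2 = 6.4888.
Penalty = 1.13 * (1.9229 + 6.4888) = 9.5053.

9.5053


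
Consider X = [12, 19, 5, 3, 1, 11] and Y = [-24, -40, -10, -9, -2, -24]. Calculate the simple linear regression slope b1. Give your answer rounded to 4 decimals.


First compute the means: xbar = 8.5000, ybar = -18.1667.
Then S_xx = sum((xi - xbar)^2) = 227.5000.
S_xy = sum((xi - xbar)(yi - ybar)) = -464.5000.
b1 = S_xy / S_xx = -464.5000 / 227.5000 = -2.0418.

-2.0418


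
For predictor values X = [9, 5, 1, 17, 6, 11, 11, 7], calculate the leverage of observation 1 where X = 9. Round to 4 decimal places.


n = 8, xbar = 8.3750.
SXX = sum((xi - xbar)^2) = 161.8750.
h = 1/8 + (9 - 8.3750)^2 / 161.8750 = 0.1274.

0.1274


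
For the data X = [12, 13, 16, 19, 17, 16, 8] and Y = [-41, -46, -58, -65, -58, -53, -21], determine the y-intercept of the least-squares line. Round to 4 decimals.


Compute b1 = -3.9213 from the OLS formula.
With xbar = 14.4286 and ybar = -48.8571, the intercept is:
b0 = -48.8571 - -3.9213 * 14.4286 = 7.7220.

7.7220


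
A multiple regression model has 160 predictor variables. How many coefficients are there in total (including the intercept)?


Total coefficients = number of predictors + 1 (for the intercept).
= 160 + 1 = 161.

161


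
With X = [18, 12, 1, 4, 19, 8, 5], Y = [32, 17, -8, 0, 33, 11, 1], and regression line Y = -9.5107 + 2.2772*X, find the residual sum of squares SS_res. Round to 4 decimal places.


For each point, residual = actual - predicted.
Residuals: [0.5211, -0.8157, -0.7665, 0.4019, -0.7561, 2.2931, -0.8753].
Sum of squared residuals = 8.2821.

8.2821


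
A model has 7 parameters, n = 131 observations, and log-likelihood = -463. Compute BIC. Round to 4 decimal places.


Compute k*ln(n) = 7*ln(131) = 7*4.875197 = 34.126379.
Then -2*loglik = 926.
BIC = 34.126379 + 926 = 960.126379, which rounds to 960.1264.

960.1264


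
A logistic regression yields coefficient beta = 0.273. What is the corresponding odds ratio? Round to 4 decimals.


The odds ratio is computed as:
OR = e^(0.273) = 1.3139.

1.3139


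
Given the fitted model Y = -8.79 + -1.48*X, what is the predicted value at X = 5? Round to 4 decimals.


Plug X = 5 into Y = -8.79 + -1.48*X:
Y = -8.79 + -7.4000 = -16.1900.

-16.1900


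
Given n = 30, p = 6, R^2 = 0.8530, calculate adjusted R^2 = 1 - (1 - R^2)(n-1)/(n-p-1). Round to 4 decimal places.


Adjusted R^2 = 1 - (1 - R^2) * (n-1)/(n-p-1).
(1 - R^2) = 0.1470.
(n-1)/(n-p-1) = 29/23.
(1 - R^2) * (n-1) = 0.1470 * 29 = 4.2630.
Divide by (n-p-1): 4.2630 / 23 = 0.1853.
Adj R^2 = 1 - 0.1853 = 0.8147.

0.8147
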